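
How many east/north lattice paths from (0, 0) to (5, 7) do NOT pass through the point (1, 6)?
Number of paths = 757

Total paths from (0, 0) to (5, 7): C(12, 5) = 792. Paths through (1, 6): (paths (0, 0) → (1, 6)) × (paths (1, 6) → (5, 7)) = C(7, 1) · C(5, 4) = 7 · 5 = 35. Avoidance count = 792 − 35 = 757.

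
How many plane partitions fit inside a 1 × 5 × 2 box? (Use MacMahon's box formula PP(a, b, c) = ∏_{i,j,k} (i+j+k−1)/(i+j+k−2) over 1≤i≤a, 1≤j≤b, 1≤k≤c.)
PP(1, 5, 2) = 21

Evaluate the triple product over i = 1..1, j = 1..5, k = 1..2. The factors are (2/1) · (3/2) · (3/2) · (4/3) · (4/3) · (5/4) · (5/4) · (6/5) · … (10 factors total). The numerators and denominators telescope so the product is an integer; carrying out the multiplication exactly gives PP(1, 5, 2) = 21.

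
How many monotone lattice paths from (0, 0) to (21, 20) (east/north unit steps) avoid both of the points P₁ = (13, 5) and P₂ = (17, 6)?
Number of paths = 264750119448

Inclusion–exclusion. Total paths: C(41, 21) = 269128937220. Through P₁: C(18, 13)·C(23, 8) = 4201010352. Through P₂: C(23, 17)·C(18, 4) = 308897820. Since P₁ is strictly southwest of P₂, a monotone path through both must visit P₁ then P₂; paths through both = C(18, 13)·C(5, 4)·C(18, 4) = 131090400. Avoid both = 269128937220 − 4201010352 − 308897820 + 131090400 = 264750119448.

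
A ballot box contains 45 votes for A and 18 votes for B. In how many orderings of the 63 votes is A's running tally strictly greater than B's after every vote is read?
Strict-lead orderings = 1109448779376105

Total orderings of the 63 votes with 45 for A: C(63, 45) = 2588713818544245. By the Bertrand ballot formula (Cycle Lemma / reflection principle), the number of orderings in which A is strictly ahead of B throughout is (p − q)/(p + q) · C(p + q, p) = (45 − 18)/(45 + 18) · 2588713818544245 = 1109448779376105.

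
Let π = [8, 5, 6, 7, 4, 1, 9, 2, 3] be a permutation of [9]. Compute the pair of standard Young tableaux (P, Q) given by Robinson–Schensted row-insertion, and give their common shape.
P = [1, 2, 3, 9] / [4, 6, 7] / [5] / [8];  Q = [1, 3, 4, 7] / [2, 8, 9] / [5] / [6];  common shape = (4, 3, 1, 1)

Row-insert the values π_1, π_2, … into P one at a time, bumping the leftmost entry strictly greater than the inserted value down to the next row. The recording tableau Q records, in position (i, j), the step at which that cell was added to P.
  Insert 8 (step 1): P = [8];  Q = [1]
  Insert 5 (step 2): P = [5] / [8];  Q = [1] / [2]
  Insert 6 (step 3): P = [5, 6] / [8];  Q = [1, 3] / [2]
  Insert 7 (step 4): P = [5, 6, 7] / [8];  Q = [1, 3, 4] / [2]
  Insert 4 (step 5): P = [4, 6, 7] / [5] / [8];  Q = [1, 3, 4] / [2] / [5]
  Insert 1 (step 6): P = [1, 6, 7] / [4] / [5] / [8];  Q = [1, 3, 4] / [2] / [5] / [6]
  Insert 9 (step 7): P = [1, 6, 7, 9] / [4] / [5] / [8];  Q = [1, 3, 4, 7] / [2] / [5] / [6]
  Insert 2 (step 8): P = [1, 2, 7, 9] / [4, 6] / [5] / [8];  Q = [1, 3, 4, 7] / [2, 8] / [5] / [6]
  Insert 3 (step 9): P = [1, 2, 3, 9] / [4, 6, 7] / [5] / [8];  Q = [1, 3, 4, 7] / [2, 8, 9] / [5] / [6]
Final shape: (4, 3, 1, 1).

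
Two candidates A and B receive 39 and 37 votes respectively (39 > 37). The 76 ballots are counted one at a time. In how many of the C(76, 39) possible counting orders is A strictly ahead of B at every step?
Strict-lead orderings = 176733862787006701400

Total orderings of the 76 votes with 39 for A: C(76, 39) = 6715886785906254653200. By the Bertrand ballot formula (Cycle Lemma / reflection principle), the number of orderings in which A is strictly ahead of B throughout is (p − q)/(p + q) · C(p + q, p) = (39 − 37)/(39 + 37) · 6715886785906254653200 = 176733862787006701400.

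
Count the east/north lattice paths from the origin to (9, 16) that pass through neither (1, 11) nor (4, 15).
Number of paths = 2006795

Inclusion–exclusion. Total paths: C(25, 9) = 2042975. Through P₁: C(12, 1)·C(13, 8) = 15444. Through P₂: C(19, 4)·C(6, 5) = 23256. Since P₁ is strictly southwest of P₂, a monotone path through both must visit P₁ then P₂; paths through both = C(12, 1)·C(7, 3)·C(6, 5) = 2520. Avoid both = 2042975 − 15444 − 23256 + 2520 = 2006795.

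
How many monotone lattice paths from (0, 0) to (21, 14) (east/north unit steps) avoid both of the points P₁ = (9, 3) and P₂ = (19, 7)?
Number of paths = 2006749360

Inclusion–exclusion. Total paths: C(35, 21) = 2319959400. Through P₁: C(12, 9)·C(23, 12) = 297457160. Through P₂: C(26, 19)·C(9, 2) = 23680800. Since P₁ is strictly southwest of P₂, a monotone path through both must visit P₁ then P₂; paths through both = C(12, 9)·C(14, 10)·C(9, 2) = 7927920. Avoid both = 2319959400 − 297457160 − 23680800 + 7927920 = 2006749360.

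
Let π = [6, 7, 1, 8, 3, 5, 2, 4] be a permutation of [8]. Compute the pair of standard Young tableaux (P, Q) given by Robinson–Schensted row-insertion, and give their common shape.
P = [1, 2, 4] / [3, 5, 8] / [6, 7];  Q = [1, 2, 4] / [3, 5, 6] / [7, 8];  common shape = (3, 3, 2)

Row-insert the values π_1, π_2, … into P one at a time, bumping the leftmost entry strictly greater than the inserted value down to the next row. The recording tableau Q records, in position (i, j), the step at which that cell was added to P.
  Insert 6 (step 1): P = [6];  Q = [1]
  Insert 7 (step 2): P = [6, 7];  Q = [1, 2]
  Insert 1 (step 3): P = [1, 7] / [6];  Q = [1, 2] / [3]
  Insert 8 (step 4): P = [1, 7, 8] / [6];  Q = [1, 2, 4] / [3]
  Insert 3 (step 5): P = [1, 3, 8] / [6, 7];  Q = [1, 2, 4] / [3, 5]
  Insert 5 (step 6): P = [1, 3, 5] / [6, 7, 8];  Q = [1, 2, 4] / [3, 5, 6]
  Insert 2 (step 7): P = [1, 2, 5] / [3, 7, 8] / [6];  Q = [1, 2, 4] / [3, 5, 6] / [7]
  Insert 4 (step 8): P = [1, 2, 4] / [3, 5, 8] / [6, 7];  Q = [1, 2, 4] / [3, 5, 6] / [7, 8]
Final shape: (3, 3, 2).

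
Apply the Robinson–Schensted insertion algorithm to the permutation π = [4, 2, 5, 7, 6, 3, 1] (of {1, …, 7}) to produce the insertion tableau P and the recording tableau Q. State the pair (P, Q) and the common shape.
P = [1, 3, 6] / [2, 5] / [4] / [7];  Q = [1, 3, 4] / [2, 5] / [6] / [7];  common shape = (3, 2, 1, 1)

Row-insert the values π_1, π_2, … into P one at a time, bumping the leftmost entry strictly greater than the inserted value down to the next row. The recording tableau Q records, in position (i, j), the step at which that cell was added to P.
  Insert 4 (step 1): P = [4];  Q = [1]
  Insert 2 (step 2): P = [2] / [4];  Q = [1] / [2]
  Insert 5 (step 3): P = [2, 5] / [4];  Q = [1, 3] / [2]
  Insert 7 (step 4): P = [2, 5, 7] / [4];  Q = [1, 3, 4] / [2]
  Insert 6 (step 5): P = [2, 5, 6] / [4, 7];  Q = [1, 3, 4] / [2, 5]
  Insert 3 (step 6): P = [2, 3, 6] / [4, 5] / [7];  Q = [1, 3, 4] / [2, 5] / [6]
  Insert 1 (step 7): P = [1, 3, 6] / [2, 5] / [4] / [7];  Q = [1, 3, 4] / [2, 5] / [6] / [7]
Final shape: (3, 2, 1, 1).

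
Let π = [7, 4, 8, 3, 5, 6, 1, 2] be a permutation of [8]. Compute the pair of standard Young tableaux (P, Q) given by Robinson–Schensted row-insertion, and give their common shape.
P = [1, 2, 6] / [3, 5] / [4, 8] / [7];  Q = [1, 3, 6] / [2, 5] / [4, 8] / [7];  common shape = (3, 2, 2, 1)

Row-insert the values π_1, π_2, … into P one at a time, bumping the leftmost entry strictly greater than the inserted value down to the next row. The recording tableau Q records, in position (i, j), the step at which that cell was added to P.
  Insert 7 (step 1): P = [7];  Q = [1]
  Insert 4 (step 2): P = [4] / [7];  Q = [1] / [2]
  Insert 8 (step 3): P = [4, 8] / [7];  Q = [1, 3] / [2]
  Insert 3 (step 4): P = [3, 8] / [4] / [7];  Q = [1, 3] / [2] / [4]
  Insert 5 (step 5): P = [3, 5] / [4, 8] / [7];  Q = [1, 3] / [2, 5] / [4]
  Insert 6 (step 6): P = [3, 5, 6] / [4, 8] / [7];  Q = [1, 3, 6] / [2, 5] / [4]
  Insert 1 (step 7): P = [1, 5, 6] / [3, 8] / [4] / [7];  Q = [1, 3, 6] / [2, 5] / [4] / [7]
  Insert 2 (step 8): P = [1, 2, 6] / [3, 5] / [4, 8] / [7];  Q = [1, 3, 6] / [2, 5] / [4, 8] / [7]
Final shape: (3, 2, 2, 1).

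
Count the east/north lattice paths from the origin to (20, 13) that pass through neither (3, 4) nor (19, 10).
Number of paths = 394132970

Inclusion–exclusion. Total paths: C(33, 20) = 573166440. Through P₁: C(7, 3)·C(26, 17) = 109359250. Through P₂: C(29, 19)·C(4, 1) = 80120040. Since P₁ is strictly southwest of P₂, a monotone path through both must visit P₁ then P₂; paths through both = C(7, 3)·C(22, 16)·C(4, 1) = 10445820. Avoid both = 573166440 − 109359250 − 80120040 + 10445820 = 394132970.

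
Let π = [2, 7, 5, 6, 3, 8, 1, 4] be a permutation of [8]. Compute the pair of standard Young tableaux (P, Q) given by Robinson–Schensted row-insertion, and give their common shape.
P = [1, 3, 4, 8] / [2, 6] / [5] / [7];  Q = [1, 2, 4, 6] / [3, 8] / [5] / [7];  common shape = (4, 2, 1, 1)

Row-insert the values π_1, π_2, … into P one at a time, bumping the leftmost entry strictly greater than the inserted value down to the next row. The recording tableau Q records, in position (i, j), the step at which that cell was added to P.
  Insert 2 (step 1): P = [2];  Q = [1]
  Insert 7 (step 2): P = [2, 7];  Q = [1, 2]
  Insert 5 (step 3): P = [2, 5] / [7];  Q = [1, 2] / [3]
  Insert 6 (step 4): P = [2, 5, 6] / [7];  Q = [1, 2, 4] / [3]
  Insert 3 (step 5): P = [2, 3, 6] / [5] / [7];  Q = [1, 2, 4] / [3] / [5]
  Insert 8 (step 6): P = [2, 3, 6, 8] / [5] / [7];  Q = [1, 2, 4, 6] / [3] / [5]
  Insert 1 (step 7): P = [1, 3, 6, 8] / [2] / [5] / [7];  Q = [1, 2, 4, 6] / [3] / [5] / [7]
  Insert 4 (step 8): P = [1, 3, 4, 8] / [2, 6] / [5] / [7];  Q = [1, 2, 4, 6] / [3, 8] / [5] / [7]
Final shape: (4, 2, 1, 1).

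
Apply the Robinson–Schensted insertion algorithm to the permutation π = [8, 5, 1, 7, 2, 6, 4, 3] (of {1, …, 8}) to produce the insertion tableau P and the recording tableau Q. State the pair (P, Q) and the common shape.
P = [1, 2, 3] / [4, 6] / [5] / [7] / [8];  Q = [1, 4, 6] / [2, 5] / [3] / [7] / [8];  common shape = (3, 2, 1, 1, 1)

Row-insert the values π_1, π_2, … into P one at a time, bumping the leftmost entry strictly greater than the inserted value down to the next row. The recording tableau Q records, in position (i, j), the step at which that cell was added to P.
  Insert 8 (step 1): P = [8];  Q = [1]
  Insert 5 (step 2): P = [5] / [8];  Q = [1] / [2]
  Insert 1 (step 3): P = [1] / [5] / [8];  Q = [1] / [2] / [3]
  Insert 7 (step 4): P = [1, 7] / [5] / [8];  Q = [1, 4] / [2] / [3]
  Insert 2 (step 5): P = [1, 2] / [5, 7] / [8];  Q = [1, 4] / [2, 5] / [3]
  Insert 6 (step 6): P = [1, 2, 6] / [5, 7] / [8];  Q = [1, 4, 6] / [2, 5] / [3]
  Insert 4 (step 7): P = [1, 2, 4] / [5, 6] / [7] / [8];  Q = [1, 4, 6] / [2, 5] / [3] / [7]
  Insert 3 (step 8): P = [1, 2, 3] / [4, 6] / [5] / [7] / [8];  Q = [1, 4, 6] / [2, 5] / [3] / [7] / [8]
Final shape: (3, 2, 1, 1, 1).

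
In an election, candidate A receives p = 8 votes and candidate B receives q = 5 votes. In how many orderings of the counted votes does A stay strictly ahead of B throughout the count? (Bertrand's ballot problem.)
Strict-lead orderings = 297

Total orderings of the 13 votes with 8 for A: C(13, 8) = 1287. By the Bertrand ballot formula (Cycle Lemma / reflection principle), the number of orderings in which A is strictly ahead of B throughout is (p − q)/(p + q) · C(p + q, p) = (8 − 5)/(8 + 5) · 1287 = 297.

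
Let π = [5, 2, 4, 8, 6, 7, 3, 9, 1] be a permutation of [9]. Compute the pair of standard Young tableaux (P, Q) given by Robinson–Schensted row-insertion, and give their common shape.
P = [1, 3, 6, 7, 9] / [2, 8] / [4] / [5];  Q = [1, 3, 4, 6, 8] / [2, 5] / [7] / [9];  common shape = (5, 2, 1, 1)

Row-insert the values π_1, π_2, … into P one at a time, bumping the leftmost entry strictly greater than the inserted value down to the next row. The recording tableau Q records, in position (i, j), the step at which that cell was added to P.
  Insert 5 (step 1): P = [5];  Q = [1]
  Insert 2 (step 2): P = [2] / [5];  Q = [1] / [2]
  Insert 4 (step 3): P = [2, 4] / [5];  Q = [1, 3] / [2]
  Insert 8 (step 4): P = [2, 4, 8] / [5];  Q = [1, 3, 4] / [2]
  Insert 6 (step 5): P = [2, 4, 6] / [5, 8];  Q = [1, 3, 4] / [2, 5]
  Insert 7 (step 6): P = [2, 4, 6, 7] / [5, 8];  Q = [1, 3, 4, 6] / [2, 5]
  Insert 3 (step 7): P = [2, 3, 6, 7] / [4, 8] / [5];  Q = [1, 3, 4, 6] / [2, 5] / [7]
  Insert 9 (step 8): P = [2, 3, 6, 7, 9] / [4, 8] / [5];  Q = [1, 3, 4, 6, 8] / [2, 5] / [7]
  Insert 1 (step 9): P = [1, 3, 6, 7, 9] / [2, 8] / [4] / [5];  Q = [1, 3, 4, 6, 8] / [2, 5] / [7] / [9]
Final shape: (5, 2, 1, 1).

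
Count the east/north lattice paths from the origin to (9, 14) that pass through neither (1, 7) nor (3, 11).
Number of paths = 745214

Inclusion–exclusion. Total paths: C(23, 9) = 817190. Through P₁: C(8, 1)·C(15, 8) = 51480. Through P₂: C(14, 3)·C(9, 6) = 30576. Since P₁ is strictly southwest of P₂, a monotone path through both must visit P₁ then P₂; paths through both = C(8, 1)·C(6, 2)·C(9, 6) = 10080. Avoid both = 817190 − 51480 − 30576 + 10080 = 745214.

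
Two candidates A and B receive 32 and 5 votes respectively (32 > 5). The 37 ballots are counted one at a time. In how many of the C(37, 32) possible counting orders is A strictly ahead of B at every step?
Strict-lead orderings = 318087

Total orderings of the 37 votes with 32 for A: C(37, 32) = 435897. By the Bertrand ballot formula (Cycle Lemma / reflection principle), the number of orderings in which A is strictly ahead of B throughout is (p − q)/(p + q) · C(p + q, p) = (32 − 5)/(32 + 5) · 435897 = 318087.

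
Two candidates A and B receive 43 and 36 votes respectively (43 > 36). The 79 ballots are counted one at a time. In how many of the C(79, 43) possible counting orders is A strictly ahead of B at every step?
Strict-lead orderings = 3527173835643930141670

Total orderings of the 79 votes with 43 for A: C(79, 43) = 39806676145124354455990. By the Bertrand ballot formula (Cycle Lemma / reflection principle), the number of orderings in which A is strictly ahead of B throughout is (p − q)/(p + q) · C(p + q, p) = (43 − 36)/(43 + 36) · 39806676145124354455990 = 3527173835643930141670.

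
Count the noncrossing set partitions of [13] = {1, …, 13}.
C_13 = 742900

These noncrossing partitions are counted by the Catalan number C_n = (1/(n + 1)) · C(2n, n). For n = 13: C_13 = (1/14) · C(26, 13) = 10400600/14 = 742900.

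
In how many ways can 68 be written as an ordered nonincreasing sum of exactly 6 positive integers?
p(68, 6 parts) = 22856

Partitions of n into exactly k parts are in bijection with partitions of n − k into at most k parts (subtract 1 from each part). So p(68, exactly 6) = p(62, parts ≤ 6). Computing via the recurrence p(m, j) = p(m, j−1) + p(m−j, j) gives 22856.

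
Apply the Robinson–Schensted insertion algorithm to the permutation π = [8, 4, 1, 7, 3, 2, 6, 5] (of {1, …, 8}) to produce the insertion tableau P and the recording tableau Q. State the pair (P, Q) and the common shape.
P = [1, 2, 5] / [3, 6] / [4, 7] / [8];  Q = [1, 4, 7] / [2, 5] / [3, 8] / [6];  common shape = (3, 2, 2, 1)

Row-insert the values π_1, π_2, … into P one at a time, bumping the leftmost entry strictly greater than the inserted value down to the next row. The recording tableau Q records, in position (i, j), the step at which that cell was added to P.
  Insert 8 (step 1): P = [8];  Q = [1]
  Insert 4 (step 2): P = [4] / [8];  Q = [1] / [2]
  Insert 1 (step 3): P = [1] / [4] / [8];  Q = [1] / [2] / [3]
  Insert 7 (step 4): P = [1, 7] / [4] / [8];  Q = [1, 4] / [2] / [3]
  Insert 3 (step 5): P = [1, 3] / [4, 7] / [8];  Q = [1, 4] / [2, 5] / [3]
  Insert 2 (step 6): P = [1, 2] / [3, 7] / [4] / [8];  Q = [1, 4] / [2, 5] / [3] / [6]
  Insert 6 (step 7): P = [1, 2, 6] / [3, 7] / [4] / [8];  Q = [1, 4, 7] / [2, 5] / [3] / [6]
  Insert 5 (step 8): P = [1, 2, 5] / [3, 6] / [4, 7] / [8];  Q = [1, 4, 7] / [2, 5] / [3, 8] / [6]
Final shape: (3, 2, 2, 1).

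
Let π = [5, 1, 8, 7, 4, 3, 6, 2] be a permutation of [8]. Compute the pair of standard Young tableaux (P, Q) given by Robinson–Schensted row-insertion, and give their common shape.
P = [1, 2, 6] / [3, 7] / [4] / [5] / [8];  Q = [1, 3, 7] / [2, 4] / [5] / [6] / [8];  common shape = (3, 2, 1, 1, 1)

Row-insert the values π_1, π_2, … into P one at a time, bumping the leftmost entry strictly greater than the inserted value down to the next row. The recording tableau Q records, in position (i, j), the step at which that cell was added to P.
  Insert 5 (step 1): P = [5];  Q = [1]
  Insert 1 (step 2): P = [1] / [5];  Q = [1] / [2]
  Insert 8 (step 3): P = [1, 8] / [5];  Q = [1, 3] / [2]
  Insert 7 (step 4): P = [1, 7] / [5, 8];  Q = [1, 3] / [2, 4]
  Insert 4 (step 5): P = [1, 4] / [5, 7] / [8];  Q = [1, 3] / [2, 4] / [5]
  Insert 3 (step 6): P = [1, 3] / [4, 7] / [5] / [8];  Q = [1, 3] / [2, 4] / [5] / [6]
  Insert 6 (step 7): P = [1, 3, 6] / [4, 7] / [5] / [8];  Q = [1, 3, 7] / [2, 4] / [5] / [6]
  Insert 2 (step 8): P = [1, 2, 6] / [3, 7] / [4] / [5] / [8];  Q = [1, 3, 7] / [2, 4] / [5] / [6] / [8]
Final shape: (3, 2, 1, 1, 1).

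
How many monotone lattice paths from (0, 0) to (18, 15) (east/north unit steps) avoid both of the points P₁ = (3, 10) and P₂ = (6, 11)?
Number of paths = 1012281936

Inclusion–exclusion. Total paths: C(33, 18) = 1037158320. Through P₁: C(13, 3)·C(20, 15) = 4434144. Through P₂: C(17, 6)·C(16, 12) = 22524320. Since P₁ is strictly southwest of P₂, a monotone path through both must visit P₁ then P₂; paths through both = C(13, 3)·C(4, 3)·C(16, 12) = 2082080. Avoid both = 1037158320 − 4434144 − 22524320 + 2082080 = 1012281936.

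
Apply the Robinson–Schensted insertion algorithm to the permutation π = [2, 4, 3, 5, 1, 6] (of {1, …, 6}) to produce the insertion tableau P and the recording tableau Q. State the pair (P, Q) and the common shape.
P = [1, 3, 5, 6] / [2] / [4];  Q = [1, 2, 4, 6] / [3] / [5];  common shape = (4, 1, 1)

Row-insert the values π_1, π_2, … into P one at a time, bumping the leftmost entry strictly greater than the inserted value down to the next row. The recording tableau Q records, in position (i, j), the step at which that cell was added to P.
  Insert 2 (step 1): P = [2];  Q = [1]
  Insert 4 (step 2): P = [2, 4];  Q = [1, 2]
  Insert 3 (step 3): P = [2, 3] / [4];  Q = [1, 2] / [3]
  Insert 5 (step 4): P = [2, 3, 5] / [4];  Q = [1, 2, 4] / [3]
  Insert 1 (step 5): P = [1, 3, 5] / [2] / [4];  Q = [1, 2, 4] / [3] / [5]
  Insert 6 (step 6): P = [1, 3, 5, 6] / [2] / [4];  Q = [1, 2, 4, 6] / [3] / [5]
Final shape: (4, 1, 1).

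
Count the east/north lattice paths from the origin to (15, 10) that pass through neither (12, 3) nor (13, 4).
Number of paths = 3173000

Inclusion–exclusion. Total paths: C(25, 15) = 3268760. Through P₁: C(15, 12)·C(10, 3) = 54600. Through P₂: C(17, 13)·C(8, 2) = 66640. Since P₁ is strictly southwest of P₂, a monotone path through both must visit P₁ then P₂; paths through both = C(15, 12)·C(2, 1)·C(8, 2) = 25480. Avoid both = 3268760 − 54600 − 66640 + 25480 = 3173000.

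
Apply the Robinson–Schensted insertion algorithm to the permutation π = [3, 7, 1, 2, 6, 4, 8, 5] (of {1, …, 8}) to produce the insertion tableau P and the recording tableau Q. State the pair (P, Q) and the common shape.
P = [1, 2, 4, 5] / [3, 6, 8] / [7];  Q = [1, 2, 5, 7] / [3, 4, 8] / [6];  common shape = (4, 3, 1)

Row-insert the values π_1, π_2, … into P one at a time, bumping the leftmost entry strictly greater than the inserted value down to the next row. The recording tableau Q records, in position (i, j), the step at which that cell was added to P.
  Insert 3 (step 1): P = [3];  Q = [1]
  Insert 7 (step 2): P = [3, 7];  Q = [1, 2]
  Insert 1 (step 3): P = [1, 7] / [3];  Q = [1, 2] / [3]
  Insert 2 (step 4): P = [1, 2] / [3, 7];  Q = [1, 2] / [3, 4]
  Insert 6 (step 5): P = [1, 2, 6] / [3, 7];  Q = [1, 2, 5] / [3, 4]
  Insert 4 (step 6): P = [1, 2, 4] / [3, 6] / [7];  Q = [1, 2, 5] / [3, 4] / [6]
  Insert 8 (step 7): P = [1, 2, 4, 8] / [3, 6] / [7];  Q = [1, 2, 5, 7] / [3, 4] / [6]
  Insert 5 (step 8): P = [1, 2, 4, 5] / [3, 6, 8] / [7];  Q = [1, 2, 5, 7] / [3, 4, 8] / [6]
Final shape: (4, 3, 1).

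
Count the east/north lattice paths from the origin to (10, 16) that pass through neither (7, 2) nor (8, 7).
Number of paths = 4945210

Inclusion–exclusion. Total paths: C(26, 10) = 5311735. Through P₁: C(9, 7)·C(17, 3) = 24480. Through P₂: C(15, 8)·C(11, 2) = 353925. Since P₁ is strictly southwest of P₂, a monotone path through both must visit P₁ then P₂; paths through both = C(9, 7)·C(6, 1)·C(11, 2) = 11880. Avoid both = 5311735 − 24480 − 353925 + 11880 = 4945210.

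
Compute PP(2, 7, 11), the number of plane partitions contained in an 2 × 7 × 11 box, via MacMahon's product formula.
PP(2, 7, 11) = 200443464

Evaluate the triple product over i = 1..2, j = 1..7, k = 1..11. The factors are (2/1) · (3/2) · (4/3) · (5/4) · (6/5) · (7/6) · (8/7) · (9/8) · … (154 factors total). The numerators and denominators telescope so the product is an integer; carrying out the multiplication exactly gives PP(2, 7, 11) = 200443464.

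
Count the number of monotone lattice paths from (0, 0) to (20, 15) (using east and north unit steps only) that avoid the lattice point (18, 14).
Number of paths = 1833636360

Total paths from (0, 0) to (20, 15): C(35, 20) = 3247943160. Paths through (18, 14): (paths (0, 0) → (18, 14)) × (paths (18, 14) → (20, 15)) = C(32, 18) · C(3, 2) = 471435600 · 3 = 1414306800. Avoidance count = 3247943160 − 1414306800 = 1833636360.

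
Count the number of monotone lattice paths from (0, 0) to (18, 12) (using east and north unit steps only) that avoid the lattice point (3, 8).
Number of paths = 85853685

Total paths from (0, 0) to (18, 12): C(30, 18) = 86493225. Paths through (3, 8): (paths (0, 0) → (3, 8)) × (paths (3, 8) → (18, 12)) = C(11, 3) · C(19, 15) = 165 · 3876 = 639540. Avoidance count = 86493225 − 639540 = 85853685.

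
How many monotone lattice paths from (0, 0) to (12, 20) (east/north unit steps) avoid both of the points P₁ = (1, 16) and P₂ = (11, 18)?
Number of paths = 121981131

Inclusion–exclusion. Total paths: C(32, 12) = 225792840. Through P₁: C(17, 1)·C(15, 11) = 23205. Through P₂: C(29, 11)·C(3, 1) = 103791870. Since P₁ is strictly southwest of P₂, a monotone path through both must visit P₁ then P₂; paths through both = C(17, 1)·C(12, 10)·C(3, 1) = 3366. Avoid both = 225792840 − 23205 − 103791870 + 3366 = 121981131.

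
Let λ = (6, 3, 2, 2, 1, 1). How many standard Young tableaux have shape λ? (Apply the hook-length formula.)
# SYT of shape (6, 3, 2, 2, 1, 1) = 221130

Hook-length formula: f^λ = n! / Π hook(c), product over all cells c of the Young diagram. For λ = (6, 3, 2, 2, 1, 1), n = 15 boxes. Hook lengths by row (left-to-right, top-to-bottom): [11, 8, 5, 3, 2, 1]; [7, 4, 1]; [5, 2]; [4, 1]; [2]; [1]. Product of hooks = 5913600. So f^λ = 15! / 5913600 = 1307674368000 / 5913600 = 221130.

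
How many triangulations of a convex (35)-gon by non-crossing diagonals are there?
C_33 = 212336130412243110

These polygon triangulations are counted by the Catalan number C_n = (1/(n + 1)) · C(2n, n). For n = 33: C_33 = (1/34) · C(66, 33) = 7219428434016265740/34 = 212336130412243110.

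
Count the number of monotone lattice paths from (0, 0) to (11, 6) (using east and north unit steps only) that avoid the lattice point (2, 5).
Number of paths = 12166

Total paths from (0, 0) to (11, 6): C(17, 11) = 12376. Paths through (2, 5): (paths (0, 0) → (2, 5)) × (paths (2, 5) → (11, 6)) = C(7, 2) · C(10, 9) = 21 · 10 = 210. Avoidance count = 12376 − 210 = 12166.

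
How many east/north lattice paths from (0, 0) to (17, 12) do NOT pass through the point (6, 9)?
Number of paths = 50074115

Total paths from (0, 0) to (17, 12): C(29, 17) = 51895935. Paths through (6, 9): (paths (0, 0) → (6, 9)) × (paths (6, 9) → (17, 12)) = C(15, 6) · C(14, 11) = 5005 · 364 = 1821820. Avoidance count = 51895935 − 1821820 = 50074115.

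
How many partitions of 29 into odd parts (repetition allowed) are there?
p_odd(29) = 256

Enumerate partitions using only odd parts via the recurrence o(n, m) = o(n, m−2) + o(n−m, m) over odd m, starting from the largest odd part ≤ n. This gives p_odd(29) = 256. (Euler's theorem: equals the count of distinct-part partitions.)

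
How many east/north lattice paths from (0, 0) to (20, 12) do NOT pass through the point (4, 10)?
Number of paths = 225639687

Total paths from (0, 0) to (20, 12): C(32, 20) = 225792840. Paths through (4, 10): (paths (0, 0) → (4, 10)) × (paths (4, 10) → (20, 12)) = C(14, 4) · C(18, 16) = 1001 · 153 = 153153. Avoidance count = 225792840 − 153153 = 225639687.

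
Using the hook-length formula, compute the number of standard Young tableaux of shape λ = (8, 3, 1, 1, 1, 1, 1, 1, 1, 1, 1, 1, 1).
# SYT of shape (8, 3, 1, 1, 1, 1, 1, 1, 1, 1, 1, 1, 1) = 7482618

Hook-length formula: f^λ = n! / Π hook(c), product over all cells c of the Young diagram. For λ = (8, 3, 1, 1, 1, 1, 1, 1, 1, 1, 1, 1, 1), n = 22 boxes. Hook lengths by row (left-to-right, top-to-bottom): [20, 8, 7, 5, 4, 3, 2, 1]; [14, 2, 1]; [11]; [10]; [9]; [8]; [7]; [6]; [5]; [4]; [3]; [2]; [1]. Product of hooks = 150214901760000. So f^λ = 22! / 150214901760000 = 1124000727777607680000 / 150214901760000 = 7482618.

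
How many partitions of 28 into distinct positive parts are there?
q(28) = 222

A partition into distinct parts is a strictly decreasing sequence summing to n. The recurrence d(n, m) = d(n, m−1) + d(n−m, m−1) (use part m at most once) with q(n) = d(n, n) gives q(28) = 222. (Euler's theorem: # distinct-part partitions = # odd-part partitions.)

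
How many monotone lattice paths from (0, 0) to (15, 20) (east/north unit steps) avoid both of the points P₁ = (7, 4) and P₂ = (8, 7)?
Number of paths = 2608722930

Inclusion–exclusion. Total paths: C(35, 15) = 3247943160. Through P₁: C(11, 7)·C(24, 8) = 242705430. Through P₂: C(15, 8)·C(20, 7) = 498841200. Since P₁ is strictly southwest of P₂, a monotone path through both must visit P₁ then P₂; paths through both = C(11, 7)·C(4, 1)·C(20, 7) = 102326400. Avoid both = 3247943160 − 242705430 − 498841200 + 102326400 = 2608722930.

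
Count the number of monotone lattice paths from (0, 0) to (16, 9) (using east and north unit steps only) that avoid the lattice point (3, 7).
Number of paths = 2030375

Total paths from (0, 0) to (16, 9): C(25, 16) = 2042975. Paths through (3, 7): (paths (0, 0) → (3, 7)) × (paths (3, 7) → (16, 9)) = C(10, 3) · C(15, 13) = 120 · 105 = 12600. Avoidance count = 2042975 − 12600 = 2030375.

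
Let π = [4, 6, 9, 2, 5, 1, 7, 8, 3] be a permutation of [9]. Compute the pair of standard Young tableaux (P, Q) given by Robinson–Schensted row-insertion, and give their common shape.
P = [1, 3, 7, 8] / [2, 5, 9] / [4, 6];  Q = [1, 2, 3, 8] / [4, 5, 7] / [6, 9];  common shape = (4, 3, 2)

Row-insert the values π_1, π_2, … into P one at a time, bumping the leftmost entry strictly greater than the inserted value down to the next row. The recording tableau Q records, in position (i, j), the step at which that cell was added to P.
  Insert 4 (step 1): P = [4];  Q = [1]
  Insert 6 (step 2): P = [4, 6];  Q = [1, 2]
  Insert 9 (step 3): P = [4, 6, 9];  Q = [1, 2, 3]
  Insert 2 (step 4): P = [2, 6, 9] / [4];  Q = [1, 2, 3] / [4]
  Insert 5 (step 5): P = [2, 5, 9] / [4, 6];  Q = [1, 2, 3] / [4, 5]
  Insert 1 (step 6): P = [1, 5, 9] / [2, 6] / [4];  Q = [1, 2, 3] / [4, 5] / [6]
  Insert 7 (step 7): P = [1, 5, 7] / [2, 6, 9] / [4];  Q = [1, 2, 3] / [4, 5, 7] / [6]
  Insert 8 (step 8): P = [1, 5, 7, 8] / [2, 6, 9] / [4];  Q = [1, 2, 3, 8] / [4, 5, 7] / [6]
  Insert 3 (step 9): P = [1, 3, 7, 8] / [2, 5, 9] / [4, 6];  Q = [1, 2, 3, 8] / [4, 5, 7] / [6, 9]
Final shape: (4, 3, 2).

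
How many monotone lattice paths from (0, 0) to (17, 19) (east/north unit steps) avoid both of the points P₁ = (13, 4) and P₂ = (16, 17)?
Number of paths = 5091860790

Inclusion–exclusion. Total paths: C(36, 17) = 8597496600. Through P₁: C(17, 13)·C(19, 4) = 9224880. Through P₂: C(33, 16)·C(3, 1) = 3500409330. Since P₁ is strictly southwest of P₂, a monotone path through both must visit P₁ then P₂; paths through both = C(17, 13)·C(16, 3)·C(3, 1) = 3998400. Avoid both = 8597496600 − 9224880 − 3500409330 + 3998400 = 5091860790.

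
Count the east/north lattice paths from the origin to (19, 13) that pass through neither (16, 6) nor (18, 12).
Number of paths = 169611918

Inclusion–exclusion. Total paths: C(32, 19) = 347373600. Through P₁: C(22, 16)·C(10, 3) = 8953560. Through P₂: C(30, 18)·C(2, 1) = 172986450. Since P₁ is strictly southwest of P₂, a monotone path through both must visit P₁ then P₂; paths through both = C(22, 16)·C(8, 2)·C(2, 1) = 4178328. Avoid both = 347373600 − 8953560 − 172986450 + 4178328 = 169611918.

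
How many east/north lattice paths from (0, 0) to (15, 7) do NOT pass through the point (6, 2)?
Number of paths = 114488

Total paths from (0, 0) to (15, 7): C(22, 15) = 170544. Paths through (6, 2): (paths (0, 0) → (6, 2)) × (paths (6, 2) → (15, 7)) = C(8, 6) · C(14, 9) = 28 · 2002 = 56056. Avoidance count = 170544 − 56056 = 114488.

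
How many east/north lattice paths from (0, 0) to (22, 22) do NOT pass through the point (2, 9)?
Number of paths = 2072574809520

Total paths from (0, 0) to (22, 22): C(44, 22) = 2104098963720. Paths through (2, 9): (paths (0, 0) → (2, 9)) × (paths (2, 9) → (22, 22)) = C(11, 2) · C(33, 20) = 55 · 573166440 = 31524154200. Avoidance count = 2104098963720 − 31524154200 = 2072574809520.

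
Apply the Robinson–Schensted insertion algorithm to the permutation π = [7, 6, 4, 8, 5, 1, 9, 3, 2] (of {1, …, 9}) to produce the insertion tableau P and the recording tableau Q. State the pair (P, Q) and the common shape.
P = [1, 2, 9] / [3, 5] / [4, 8] / [6] / [7];  Q = [1, 4, 7] / [2, 5] / [3, 8] / [6] / [9];  common shape = (3, 2, 2, 1, 1)

Row-insert the values π_1, π_2, … into P one at a time, bumping the leftmost entry strictly greater than the inserted value down to the next row. The recording tableau Q records, in position (i, j), the step at which that cell was added to P.
  Insert 7 (step 1): P = [7];  Q = [1]
  Insert 6 (step 2): P = [6] / [7];  Q = [1] / [2]
  Insert 4 (step 3): P = [4] / [6] / [7];  Q = [1] / [2] / [3]
  Insert 8 (step 4): P = [4, 8] / [6] / [7];  Q = [1, 4] / [2] / [3]
  Insert 5 (step 5): P = [4, 5] / [6, 8] / [7];  Q = [1, 4] / [2, 5] / [3]
  Insert 1 (step 6): P = [1, 5] / [4, 8] / [6] / [7];  Q = [1, 4] / [2, 5] / [3] / [6]
  Insert 9 (step 7): P = [1, 5, 9] / [4, 8] / [6] / [7];  Q = [1, 4, 7] / [2, 5] / [3] / [6]
  Insert 3 (step 8): P = [1, 3, 9] / [4, 5] / [6, 8] / [7];  Q = [1, 4, 7] / [2, 5] / [3, 8] / [6]
  Insert 2 (step 9): P = [1, 2, 9] / [3, 5] / [4, 8] / [6] / [7];  Q = [1, 4, 7] / [2, 5] / [3, 8] / [6] / [9]
Final shape: (3, 2, 2, 1, 1).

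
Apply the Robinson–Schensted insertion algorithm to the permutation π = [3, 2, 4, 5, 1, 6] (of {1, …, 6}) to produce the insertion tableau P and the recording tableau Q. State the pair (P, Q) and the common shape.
P = [1, 4, 5, 6] / [2] / [3];  Q = [1, 3, 4, 6] / [2] / [5];  common shape = (4, 1, 1)

Row-insert the values π_1, π_2, … into P one at a time, bumping the leftmost entry strictly greater than the inserted value down to the next row. The recording tableau Q records, in position (i, j), the step at which that cell was added to P.
  Insert 3 (step 1): P = [3];  Q = [1]
  Insert 2 (step 2): P = [2] / [3];  Q = [1] / [2]
  Insert 4 (step 3): P = [2, 4] / [3];  Q = [1, 3] / [2]
  Insert 5 (step 4): P = [2, 4, 5] / [3];  Q = [1, 3, 4] / [2]
  Insert 1 (step 5): P = [1, 4, 5] / [2] / [3];  Q = [1, 3, 4] / [2] / [5]
  Insert 6 (step 6): P = [1, 4, 5, 6] / [2] / [3];  Q = [1, 3, 4, 6] / [2] / [5]
Final shape: (4, 1, 1).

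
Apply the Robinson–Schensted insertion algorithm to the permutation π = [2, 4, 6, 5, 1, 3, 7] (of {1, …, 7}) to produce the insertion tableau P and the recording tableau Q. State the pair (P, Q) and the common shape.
P = [1, 3, 5, 7] / [2, 4] / [6];  Q = [1, 2, 3, 7] / [4, 6] / [5];  common shape = (4, 2, 1)

Row-insert the values π_1, π_2, … into P one at a time, bumping the leftmost entry strictly greater than the inserted value down to the next row. The recording tableau Q records, in position (i, j), the step at which that cell was added to P.
  Insert 2 (step 1): P = [2];  Q = [1]
  Insert 4 (step 2): P = [2, 4];  Q = [1, 2]
  Insert 6 (step 3): P = [2, 4, 6];  Q = [1, 2, 3]
  Insert 5 (step 4): P = [2, 4, 5] / [6];  Q = [1, 2, 3] / [4]
  Insert 1 (step 5): P = [1, 4, 5] / [2] / [6];  Q = [1, 2, 3] / [4] / [5]
  Insert 3 (step 6): P = [1, 3, 5] / [2, 4] / [6];  Q = [1, 2, 3] / [4, 6] / [5]
  Insert 7 (step 7): P = [1, 3, 5, 7] / [2, 4] / [6];  Q = [1, 2, 3, 7] / [4, 6] / [5]
Final shape: (4, 2, 1).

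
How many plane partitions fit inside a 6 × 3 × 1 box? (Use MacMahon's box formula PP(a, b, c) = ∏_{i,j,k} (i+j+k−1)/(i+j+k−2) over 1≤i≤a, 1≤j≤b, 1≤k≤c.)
PP(6, 3, 1) = 84

Evaluate the triple product over i = 1..6, j = 1..3, k = 1..1. The factors are (2/1) · (3/2) · (4/3) · (3/2) · (4/3) · (5/4) · (4/3) · (5/4) · … (18 factors total). The numerators and denominators telescope so the product is an integer; carrying out the multiplication exactly gives PP(6, 3, 1) = 84.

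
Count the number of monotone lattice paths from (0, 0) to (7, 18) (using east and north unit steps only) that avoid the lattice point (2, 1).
Number of paths = 401698

Total paths from (0, 0) to (7, 18): C(25, 7) = 480700. Paths through (2, 1): (paths (0, 0) → (2, 1)) × (paths (2, 1) → (7, 18)) = C(3, 2) · C(22, 5) = 3 · 26334 = 79002. Avoidance count = 480700 − 79002 = 401698.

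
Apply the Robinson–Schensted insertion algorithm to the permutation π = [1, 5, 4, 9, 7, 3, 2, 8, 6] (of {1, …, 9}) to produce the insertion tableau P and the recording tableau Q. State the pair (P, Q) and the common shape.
P = [1, 2, 6, 8] / [3, 7] / [4, 9] / [5];  Q = [1, 2, 4, 8] / [3, 5] / [6, 9] / [7];  common shape = (4, 2, 2, 1)

Row-insert the values π_1, π_2, … into P one at a time, bumping the leftmost entry strictly greater than the inserted value down to the next row. The recording tableau Q records, in position (i, j), the step at which that cell was added to P.
  Insert 1 (step 1): P = [1];  Q = [1]
  Insert 5 (step 2): P = [1, 5];  Q = [1, 2]
  Insert 4 (step 3): P = [1, 4] / [5];  Q = [1, 2] / [3]
  Insert 9 (step 4): P = [1, 4, 9] / [5];  Q = [1, 2, 4] / [3]
  Insert 7 (step 5): P = [1, 4, 7] / [5, 9];  Q = [1, 2, 4] / [3, 5]
  Insert 3 (step 6): P = [1, 3, 7] / [4, 9] / [5];  Q = [1, 2, 4] / [3, 5] / [6]
  Insert 2 (step 7): P = [1, 2, 7] / [3, 9] / [4] / [5];  Q = [1, 2, 4] / [3, 5] / [6] / [7]
  Insert 8 (step 8): P = [1, 2, 7, 8] / [3, 9] / [4] / [5];  Q = [1, 2, 4, 8] / [3, 5] / [6] / [7]
  Insert 6 (step 9): P = [1, 2, 6, 8] / [3, 7] / [4, 9] / [5];  Q = [1, 2, 4, 8] / [3, 5] / [6, 9] / [7]
Final shape: (4, 2, 2, 1).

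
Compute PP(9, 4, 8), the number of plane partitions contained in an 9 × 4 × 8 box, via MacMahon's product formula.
PP(9, 4, 8) = 151561524301616

Evaluate the triple product over i = 1..9, j = 1..4, k = 1..8. The factors are (2/1) · (3/2) · (4/3) · (5/4) · (6/5) · (7/6) · (8/7) · (9/8) · … (288 factors total). The numerators and denominators telescope so the product is an integer; carrying out the multiplication exactly gives PP(9, 4, 8) = 151561524301616.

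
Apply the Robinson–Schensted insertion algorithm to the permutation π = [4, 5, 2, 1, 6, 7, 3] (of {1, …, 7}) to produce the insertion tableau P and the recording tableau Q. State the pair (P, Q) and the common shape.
P = [1, 3, 6, 7] / [2, 5] / [4];  Q = [1, 2, 5, 6] / [3, 7] / [4];  common shape = (4, 2, 1)

Row-insert the values π_1, π_2, … into P one at a time, bumping the leftmost entry strictly greater than the inserted value down to the next row. The recording tableau Q records, in position (i, j), the step at which that cell was added to P.
  Insert 4 (step 1): P = [4];  Q = [1]
  Insert 5 (step 2): P = [4, 5];  Q = [1, 2]
  Insert 2 (step 3): P = [2, 5] / [4];  Q = [1, 2] / [3]
  Insert 1 (step 4): P = [1, 5] / [2] / [4];  Q = [1, 2] / [3] / [4]
  Insert 6 (step 5): P = [1, 5, 6] / [2] / [4];  Q = [1, 2, 5] / [3] / [4]
  Insert 7 (step 6): P = [1, 5, 6, 7] / [2] / [4];  Q = [1, 2, 5, 6] / [3] / [4]
  Insert 3 (step 7): P = [1, 3, 6, 7] / [2, 5] / [4];  Q = [1, 2, 5, 6] / [3, 7] / [4]
Final shape: (4, 2, 1).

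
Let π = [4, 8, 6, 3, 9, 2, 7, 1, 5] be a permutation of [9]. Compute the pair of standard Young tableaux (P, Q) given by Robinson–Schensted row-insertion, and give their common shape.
P = [1, 5, 7] / [2, 6] / [3, 9] / [4] / [8];  Q = [1, 2, 5] / [3, 7] / [4, 9] / [6] / [8];  common shape = (3, 2, 2, 1, 1)

Row-insert the values π_1, π_2, … into P one at a time, bumping the leftmost entry strictly greater than the inserted value down to the next row. The recording tableau Q records, in position (i, j), the step at which that cell was added to P.
  Insert 4 (step 1): P = [4];  Q = [1]
  Insert 8 (step 2): P = [4, 8];  Q = [1, 2]
  Insert 6 (step 3): P = [4, 6] / [8];  Q = [1, 2] / [3]
  Insert 3 (step 4): P = [3, 6] / [4] / [8];  Q = [1, 2] / [3] / [4]
  Insert 9 (step 5): P = [3, 6, 9] / [4] / [8];  Q = [1, 2, 5] / [3] / [4]
  Insert 2 (step 6): P = [2, 6, 9] / [3] / [4] / [8];  Q = [1, 2, 5] / [3] / [4] / [6]
  Insert 7 (step 7): P = [2, 6, 7] / [3, 9] / [4] / [8];  Q = [1, 2, 5] / [3, 7] / [4] / [6]
  Insert 1 (step 8): P = [1, 6, 7] / [2, 9] / [3] / [4] / [8];  Q = [1, 2, 5] / [3, 7] / [4] / [6] / [8]
  Insert 5 (step 9): P = [1, 5, 7] / [2, 6] / [3, 9] / [4] / [8];  Q = [1, 2, 5] / [3, 7] / [4, 9] / [6] / [8]
Final shape: (3, 2, 2, 1, 1).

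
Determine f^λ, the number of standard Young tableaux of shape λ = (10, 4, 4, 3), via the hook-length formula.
# SYT of shape (10, 4, 4, 3) = 53178720

Hook-length formula: f^λ = n! / Π hook(c), product over all cells c of the Young diagram. For λ = (10, 4, 4, 3), n = 21 boxes. Hook lengths by row (left-to-right, top-to-bottom): [13, 12, 11, 9, 6, 5, 4, 3, 2, 1]; [6, 5, 4, 2]; [5, 4, 3, 1]; [3, 2, 1]. Product of hooks = 960740352000. So f^λ = 21! / 960740352000 = 51090942171709440000 / 960740352000 = 53178720.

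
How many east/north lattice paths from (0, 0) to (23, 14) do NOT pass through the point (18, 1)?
Number of paths = 6106924008

Total paths from (0, 0) to (23, 14): C(37, 23) = 6107086800. Paths through (18, 1): (paths (0, 0) → (18, 1)) × (paths (18, 1) → (23, 14)) = C(19, 18) · C(18, 5) = 19 · 8568 = 162792. Avoidance count = 6107086800 − 162792 = 6106924008.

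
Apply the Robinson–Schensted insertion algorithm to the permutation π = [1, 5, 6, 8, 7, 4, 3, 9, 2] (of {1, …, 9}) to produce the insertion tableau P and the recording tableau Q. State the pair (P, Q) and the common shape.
P = [1, 2, 6, 7, 9] / [3] / [4] / [5] / [8];  Q = [1, 2, 3, 4, 8] / [5] / [6] / [7] / [9];  common shape = (5, 1, 1, 1, 1)

Row-insert the values π_1, π_2, … into P one at a time, bumping the leftmost entry strictly greater than the inserted value down to the next row. The recording tableau Q records, in position (i, j), the step at which that cell was added to P.
  Insert 1 (step 1): P = [1];  Q = [1]
  Insert 5 (step 2): P = [1, 5];  Q = [1, 2]
  Insert 6 (step 3): P = [1, 5, 6];  Q = [1, 2, 3]
  Insert 8 (step 4): P = [1, 5, 6, 8];  Q = [1, 2, 3, 4]
  Insert 7 (step 5): P = [1, 5, 6, 7] / [8];  Q = [1, 2, 3, 4] / [5]
  Insert 4 (step 6): P = [1, 4, 6, 7] / [5] / [8];  Q = [1, 2, 3, 4] / [5] / [6]
  Insert 3 (step 7): P = [1, 3, 6, 7] / [4] / [5] / [8];  Q = [1, 2, 3, 4] / [5] / [6] / [7]
  Insert 9 (step 8): P = [1, 3, 6, 7, 9] / [4] / [5] / [8];  Q = [1, 2, 3, 4, 8] / [5] / [6] / [7]
  Insert 2 (step 9): P = [1, 2, 6, 7, 9] / [3] / [4] / [5] / [8];  Q = [1, 2, 3, 4, 8] / [5] / [6] / [7] / [9]
Final shape: (5, 1, 1, 1, 1).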